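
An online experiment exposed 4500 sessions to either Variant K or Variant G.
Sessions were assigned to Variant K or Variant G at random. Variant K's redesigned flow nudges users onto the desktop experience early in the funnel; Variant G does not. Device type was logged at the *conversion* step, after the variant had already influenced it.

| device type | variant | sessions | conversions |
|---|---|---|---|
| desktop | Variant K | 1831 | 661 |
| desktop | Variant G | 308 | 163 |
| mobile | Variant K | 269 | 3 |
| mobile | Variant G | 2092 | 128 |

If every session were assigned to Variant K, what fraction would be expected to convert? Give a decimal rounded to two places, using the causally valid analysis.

The stratified and pooled comparisons disagree (Variant G wins within each device type; Variant K wins overall), so the answer turns on the causal role of device type.
Stratifying would compare variants among sessions the variants themselves sorted into device type groups — a form of selection on an intermediate. The unconditioned pooled rates give the total causal effect.
So P(outcome | do(Variant K)) is just the pooled rate for Variant K: 664/2100 = 0.316.

0.32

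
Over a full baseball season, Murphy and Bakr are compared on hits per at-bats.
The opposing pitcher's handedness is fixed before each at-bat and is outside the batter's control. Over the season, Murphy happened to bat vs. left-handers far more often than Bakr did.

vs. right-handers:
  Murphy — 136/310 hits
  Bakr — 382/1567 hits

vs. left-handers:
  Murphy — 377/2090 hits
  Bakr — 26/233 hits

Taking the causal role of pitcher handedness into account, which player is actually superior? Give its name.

Murphy

Pitcher handedness satisfies the back-door criterion: it is not a descendant of the player, and it blocks the spurious path from player to outcome. Adjusting for it (i.e., using the within-pitcher handedness rates) gives the causal effect.
Within each level — vs. right-handers: 43.9% vs 24.4%; vs. left-handers: 18.0% vs 11.2% — Murphy is higher every time.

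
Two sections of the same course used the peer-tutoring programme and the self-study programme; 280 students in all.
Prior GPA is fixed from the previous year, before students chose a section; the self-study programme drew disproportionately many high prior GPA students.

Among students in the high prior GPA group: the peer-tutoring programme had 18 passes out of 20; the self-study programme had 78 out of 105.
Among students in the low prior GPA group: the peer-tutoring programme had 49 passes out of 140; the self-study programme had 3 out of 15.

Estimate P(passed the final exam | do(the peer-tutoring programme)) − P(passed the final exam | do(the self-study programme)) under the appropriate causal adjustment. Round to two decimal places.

Within every prior GPA band level the peer-tutoring programme has the higher rate, yet pooled the self-study programme does — Simpson's reversal.
Prior GPA band satisfies the back-door criterion: it is not a descendant of the teaching method, and it blocks the spurious path from teaching method to outcome. Adjusting for it (i.e., using the within-prior GPA band rates) gives the causal effect.
Adjusting over the population distribution of prior GPA band: 0.446·(0.900−0.743) + 0.554·(0.350−0.200) = +0.153.

+0.15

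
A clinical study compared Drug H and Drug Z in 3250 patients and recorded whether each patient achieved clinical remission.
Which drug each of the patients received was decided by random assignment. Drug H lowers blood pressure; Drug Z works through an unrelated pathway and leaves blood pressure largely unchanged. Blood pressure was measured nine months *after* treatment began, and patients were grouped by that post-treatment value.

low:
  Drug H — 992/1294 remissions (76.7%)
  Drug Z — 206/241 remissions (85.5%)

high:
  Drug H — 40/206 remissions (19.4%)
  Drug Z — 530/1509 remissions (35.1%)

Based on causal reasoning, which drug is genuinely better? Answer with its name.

Because the drug influences blood pressure, blood pressure is a post-treatment mediator, not a confounder. Stratifying on it would bias the estimate; the causal effect is the crude pooled difference.
Pooled: Drug H 68.8% vs Drug Z 42.1%; Drug H is higher overall.

Drug H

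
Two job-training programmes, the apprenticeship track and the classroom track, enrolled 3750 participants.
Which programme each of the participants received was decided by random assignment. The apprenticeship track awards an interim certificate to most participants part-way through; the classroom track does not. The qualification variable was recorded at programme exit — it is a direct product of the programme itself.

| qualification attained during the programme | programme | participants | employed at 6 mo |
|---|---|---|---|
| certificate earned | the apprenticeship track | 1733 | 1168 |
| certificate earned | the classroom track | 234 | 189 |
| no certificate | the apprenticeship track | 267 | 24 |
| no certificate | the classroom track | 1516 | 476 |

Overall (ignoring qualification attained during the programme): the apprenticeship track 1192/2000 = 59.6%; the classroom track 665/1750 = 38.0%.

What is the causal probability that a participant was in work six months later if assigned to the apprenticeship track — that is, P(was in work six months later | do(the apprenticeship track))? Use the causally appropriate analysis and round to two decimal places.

0.60

Qualification attained during the programme is recorded after the programme and is itself shifted by it — it sits on the causal path from programme to outcome. Conditioning on a mediator would strip out part of the effect we want; the pooled comparison gives the total causal effect.
So P(outcome | do(the apprenticeship track)) is just the pooled rate for the apprenticeship track: 1192/2000 = 0.596.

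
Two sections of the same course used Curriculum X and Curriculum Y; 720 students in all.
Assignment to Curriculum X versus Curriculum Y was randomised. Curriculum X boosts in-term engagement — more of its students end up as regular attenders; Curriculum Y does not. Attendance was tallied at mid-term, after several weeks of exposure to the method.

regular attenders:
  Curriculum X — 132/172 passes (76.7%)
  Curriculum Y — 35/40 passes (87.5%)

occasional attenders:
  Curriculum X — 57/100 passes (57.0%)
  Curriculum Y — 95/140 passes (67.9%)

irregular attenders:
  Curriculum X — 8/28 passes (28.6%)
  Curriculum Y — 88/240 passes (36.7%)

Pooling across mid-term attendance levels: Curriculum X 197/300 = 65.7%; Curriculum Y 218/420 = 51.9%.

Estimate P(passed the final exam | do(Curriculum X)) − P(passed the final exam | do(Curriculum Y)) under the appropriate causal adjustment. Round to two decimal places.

Curriculum Y is higher inside every mid-term attendance stratum but Curriculum X is higher in aggregate. Whether to stratify depends on how mid-term attendance relates to the teaching method.
Mid-term attendance lies on the pathway teaching method → mid-term attendance → outcome, so adjusting for it blocks the indirect effect. For the total causal effect of teaching method, use the unadjusted pooled rates.
The causal difference is the pooled difference: 0.657 − 0.519 = +0.138.

+0.14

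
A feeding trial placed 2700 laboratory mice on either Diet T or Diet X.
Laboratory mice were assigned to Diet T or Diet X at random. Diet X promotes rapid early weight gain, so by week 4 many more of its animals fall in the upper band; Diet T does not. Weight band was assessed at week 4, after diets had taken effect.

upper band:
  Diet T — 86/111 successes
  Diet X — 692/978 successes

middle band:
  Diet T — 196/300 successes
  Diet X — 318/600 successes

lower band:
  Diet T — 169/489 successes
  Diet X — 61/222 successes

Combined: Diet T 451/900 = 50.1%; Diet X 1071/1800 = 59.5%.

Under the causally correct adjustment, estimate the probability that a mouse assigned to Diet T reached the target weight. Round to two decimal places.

0.50

Within every week-4 weight band level Diet T has the higher rate, yet pooled Diet X does — Simpson's reversal.
Week-4 weight band is downstream of the diet. One should not condition on a consequence of treatment, so the overall rates are the right comparison.
So P(outcome | do(Diet T)) is just the pooled rate for Diet T: 451/900 = 0.501.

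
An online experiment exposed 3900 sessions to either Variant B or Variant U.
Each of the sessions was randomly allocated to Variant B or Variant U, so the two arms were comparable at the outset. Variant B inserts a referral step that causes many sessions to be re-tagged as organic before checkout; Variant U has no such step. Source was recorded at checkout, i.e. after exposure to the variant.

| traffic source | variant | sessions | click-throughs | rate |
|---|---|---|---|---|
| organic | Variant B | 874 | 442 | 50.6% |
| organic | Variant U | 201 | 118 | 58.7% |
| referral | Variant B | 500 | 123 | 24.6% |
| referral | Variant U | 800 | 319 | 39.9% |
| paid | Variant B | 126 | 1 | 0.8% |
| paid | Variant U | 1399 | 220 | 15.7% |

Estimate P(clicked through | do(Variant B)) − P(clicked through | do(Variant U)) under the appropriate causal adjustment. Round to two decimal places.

The traffic source-specific comparison favours Variant U throughout, but the pooled figures favour Variant B. The question is whether to condition on traffic source.
Traffic source here is a post-treatment variable shaped by the variant; conditioning on it would introduce bias rather than remove it. The overall comparison is the causal one.
The causal difference is the pooled difference: 0.377 − 0.274 = +0.104.

+0.10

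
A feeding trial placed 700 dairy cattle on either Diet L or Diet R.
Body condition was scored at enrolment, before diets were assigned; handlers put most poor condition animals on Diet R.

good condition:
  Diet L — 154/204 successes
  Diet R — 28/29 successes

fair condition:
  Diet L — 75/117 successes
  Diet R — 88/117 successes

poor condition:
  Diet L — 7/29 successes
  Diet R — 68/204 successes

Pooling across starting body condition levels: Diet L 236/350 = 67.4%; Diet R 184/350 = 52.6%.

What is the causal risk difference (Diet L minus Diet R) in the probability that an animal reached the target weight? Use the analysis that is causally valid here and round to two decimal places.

-0.14

Here starting body condition is a common cause — it drives both which diet a case falls under and the outcome. The crude comparison mixes populations; the stratum-specific rates are the causally relevant ones.
Adjusting over the population distribution of starting body condition: 0.333·(0.755−0.966) + 0.334·(0.641−0.752) + 0.333·(0.241−0.333) = -0.138.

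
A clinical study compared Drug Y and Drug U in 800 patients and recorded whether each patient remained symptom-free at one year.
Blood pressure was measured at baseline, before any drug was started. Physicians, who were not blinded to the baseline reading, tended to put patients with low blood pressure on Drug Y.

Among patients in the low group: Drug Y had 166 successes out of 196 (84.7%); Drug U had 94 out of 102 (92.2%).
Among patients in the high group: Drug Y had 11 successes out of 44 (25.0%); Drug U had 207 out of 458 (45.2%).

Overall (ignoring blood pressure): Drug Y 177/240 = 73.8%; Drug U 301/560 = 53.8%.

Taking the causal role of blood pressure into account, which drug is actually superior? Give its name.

Drug U

Blood pressure satisfies the back-door criterion: it is not a descendant of the drug, and it blocks the spurious path from drug to outcome. Adjusting for it (i.e., using the within-blood pressure rates) gives the causal effect.
Within each level — low: 84.7% vs 92.2%; high: 25.0% vs 45.2% — Drug U is higher every time.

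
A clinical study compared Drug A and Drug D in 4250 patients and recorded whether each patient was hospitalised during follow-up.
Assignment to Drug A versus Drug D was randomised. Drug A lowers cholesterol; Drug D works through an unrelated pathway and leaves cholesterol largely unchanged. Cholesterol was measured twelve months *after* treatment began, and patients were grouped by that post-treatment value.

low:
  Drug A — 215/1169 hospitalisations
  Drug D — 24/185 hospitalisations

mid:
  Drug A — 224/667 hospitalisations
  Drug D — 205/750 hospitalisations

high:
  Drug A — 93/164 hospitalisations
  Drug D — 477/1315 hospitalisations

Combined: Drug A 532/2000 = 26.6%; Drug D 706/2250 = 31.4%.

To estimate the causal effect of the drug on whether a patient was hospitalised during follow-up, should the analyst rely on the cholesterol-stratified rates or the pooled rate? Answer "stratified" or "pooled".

The cholesterol-specific comparison favours Drug D throughout, but the pooled figures favour Drug A. The question is whether to condition on cholesterol.
Stratifying would compare drugs among patients the drugs themselves sorted into cholesterol groups — a form of selection on an intermediate. The unconditioned pooled rates give the total causal effect.
Pooled: Drug A 26.6% vs Drug D 31.4%; Drug A is lower overall.

pooled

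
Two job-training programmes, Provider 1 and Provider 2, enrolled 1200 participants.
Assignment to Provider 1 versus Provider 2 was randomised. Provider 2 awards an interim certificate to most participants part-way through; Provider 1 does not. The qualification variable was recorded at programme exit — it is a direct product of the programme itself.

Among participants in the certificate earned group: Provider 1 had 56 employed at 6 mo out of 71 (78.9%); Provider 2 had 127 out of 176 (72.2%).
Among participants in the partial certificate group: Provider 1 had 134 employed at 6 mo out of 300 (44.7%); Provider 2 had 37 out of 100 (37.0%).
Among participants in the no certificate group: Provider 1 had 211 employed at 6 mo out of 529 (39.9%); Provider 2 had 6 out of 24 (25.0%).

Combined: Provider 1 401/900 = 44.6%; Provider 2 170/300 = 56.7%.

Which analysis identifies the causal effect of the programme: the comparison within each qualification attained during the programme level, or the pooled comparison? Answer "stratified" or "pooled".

Qualification attained during the programme is downstream of the programme. One should not condition on a consequence of treatment, so the overall rates are the right comparison.
Pooled: Provider 1 44.6% vs Provider 2 56.7%; Provider 2 is higher overall.

pooled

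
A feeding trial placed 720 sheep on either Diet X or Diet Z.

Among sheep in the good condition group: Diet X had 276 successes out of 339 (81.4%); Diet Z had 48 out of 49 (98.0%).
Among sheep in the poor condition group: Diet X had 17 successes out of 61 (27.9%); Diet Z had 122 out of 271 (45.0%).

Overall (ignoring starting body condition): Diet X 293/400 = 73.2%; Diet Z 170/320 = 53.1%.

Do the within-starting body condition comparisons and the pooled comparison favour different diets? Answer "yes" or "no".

Within each starting body condition level (good condition 81.4% vs 98.0%; poor condition 27.9% vs 45.0%), Diet Z has the higher rate every time. Pooled: 73.2% vs 53.1% — Diet X has the higher rate overall. The two comparisons disagree.

yes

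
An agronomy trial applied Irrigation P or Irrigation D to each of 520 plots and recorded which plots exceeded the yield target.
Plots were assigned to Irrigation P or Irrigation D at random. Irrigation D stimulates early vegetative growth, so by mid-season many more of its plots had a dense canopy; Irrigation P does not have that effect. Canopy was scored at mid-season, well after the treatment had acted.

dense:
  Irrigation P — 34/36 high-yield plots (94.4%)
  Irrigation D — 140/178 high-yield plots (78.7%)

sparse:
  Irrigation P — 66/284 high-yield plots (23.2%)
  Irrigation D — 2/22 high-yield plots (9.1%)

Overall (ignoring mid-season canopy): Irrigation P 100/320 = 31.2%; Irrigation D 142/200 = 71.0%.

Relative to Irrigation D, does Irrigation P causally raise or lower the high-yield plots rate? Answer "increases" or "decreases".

The stratified and pooled comparisons disagree (Irrigation P wins within each mid-season canopy; Irrigation D wins overall), so the answer turns on the causal role of mid-season canopy.
Mid-season canopy is recorded after the irrigation and is itself shifted by it — it sits on the causal path from irrigation to outcome. Conditioning on a mediator would strip out part of the effect we want; the pooled comparison gives the total causal effect.
Pooled: Irrigation P 31.2% vs Irrigation D 71.0%; Irrigation D is higher overall.

decreases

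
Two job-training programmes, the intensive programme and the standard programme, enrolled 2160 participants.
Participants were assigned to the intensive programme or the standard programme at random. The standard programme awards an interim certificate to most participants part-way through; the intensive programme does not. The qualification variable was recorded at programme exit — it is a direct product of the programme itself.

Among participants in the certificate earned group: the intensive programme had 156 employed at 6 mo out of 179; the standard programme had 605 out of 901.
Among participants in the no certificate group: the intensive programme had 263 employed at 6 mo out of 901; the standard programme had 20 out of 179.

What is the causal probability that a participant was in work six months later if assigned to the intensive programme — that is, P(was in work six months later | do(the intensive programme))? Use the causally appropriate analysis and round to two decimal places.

0.39

Qualification attained during the programme lies on the pathway programme → qualification attained during the programme → outcome, so adjusting for it blocks the indirect effect. For the total causal effect of programme, use the unadjusted pooled rates.
So P(outcome | do(the intensive programme)) is just the pooled rate for the intensive programme: 419/1080 = 0.388.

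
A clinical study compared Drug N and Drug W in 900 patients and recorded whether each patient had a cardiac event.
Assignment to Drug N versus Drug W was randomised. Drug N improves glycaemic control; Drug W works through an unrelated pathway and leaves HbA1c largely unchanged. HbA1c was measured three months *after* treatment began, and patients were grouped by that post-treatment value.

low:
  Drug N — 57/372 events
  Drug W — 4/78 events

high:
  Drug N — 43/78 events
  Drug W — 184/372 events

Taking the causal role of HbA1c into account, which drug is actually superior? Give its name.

HbA1c is recorded after the drug and is itself shifted by it — it sits on the causal path from drug to outcome. Conditioning on a mediator would strip out part of the effect we want; the pooled comparison gives the total causal effect.
Pooled: Drug N 22.2% vs Drug W 41.8%; Drug N is lower overall.

Drug N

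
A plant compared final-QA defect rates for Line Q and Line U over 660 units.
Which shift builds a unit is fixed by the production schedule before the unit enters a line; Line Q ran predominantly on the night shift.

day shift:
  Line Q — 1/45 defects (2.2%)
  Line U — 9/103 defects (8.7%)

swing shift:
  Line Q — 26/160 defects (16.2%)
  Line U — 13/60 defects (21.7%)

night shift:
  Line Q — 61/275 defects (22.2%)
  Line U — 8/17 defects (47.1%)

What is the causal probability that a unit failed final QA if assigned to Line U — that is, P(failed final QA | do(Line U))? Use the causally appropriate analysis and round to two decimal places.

0.30

Shift satisfies the back-door criterion: it is not a descendant of the line, and it blocks the spurious path from line to outcome. Adjusting for it (i.e., using the within-shift rates) gives the causal effect.
Standardising Line U to the population shift mix: 0.224·9/103 + 0.333·13/60 + 0.442·8/17 = 0.300.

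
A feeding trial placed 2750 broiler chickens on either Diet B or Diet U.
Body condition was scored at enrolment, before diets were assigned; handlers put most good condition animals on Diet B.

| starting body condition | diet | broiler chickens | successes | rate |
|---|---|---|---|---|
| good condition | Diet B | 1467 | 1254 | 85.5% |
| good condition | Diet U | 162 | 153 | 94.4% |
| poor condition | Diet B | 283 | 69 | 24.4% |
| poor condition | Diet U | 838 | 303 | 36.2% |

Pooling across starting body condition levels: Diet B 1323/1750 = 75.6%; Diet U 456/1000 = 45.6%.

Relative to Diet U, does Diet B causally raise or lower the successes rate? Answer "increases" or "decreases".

Here starting body condition is a common cause — it drives both which diet a case falls under and the outcome. The crude comparison mixes populations; the stratum-specific rates are the causally relevant ones.
Within each level — good condition: 85.5% vs 94.4%; poor condition: 24.4% vs 36.2% — Diet U is higher every time.

decreases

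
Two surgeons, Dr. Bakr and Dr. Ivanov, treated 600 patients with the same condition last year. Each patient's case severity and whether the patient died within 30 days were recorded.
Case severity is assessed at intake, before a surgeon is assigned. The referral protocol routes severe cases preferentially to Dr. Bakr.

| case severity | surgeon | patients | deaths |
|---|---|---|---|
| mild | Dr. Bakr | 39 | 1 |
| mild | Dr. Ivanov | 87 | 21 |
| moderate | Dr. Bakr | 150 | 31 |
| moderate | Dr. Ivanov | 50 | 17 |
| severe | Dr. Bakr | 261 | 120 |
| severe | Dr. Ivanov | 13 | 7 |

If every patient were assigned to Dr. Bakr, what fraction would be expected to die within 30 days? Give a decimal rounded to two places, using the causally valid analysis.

0.28

Case severity satisfies the back-door criterion: it is not a descendant of the surgeon, and it blocks the spurious path from surgeon to outcome. Adjusting for it (i.e., using the within-case severity rates) gives the causal effect.
Standardising Dr. Bakr to the population case severity mix: 0.210·1/39 + 0.333·31/150 + 0.457·120/261 = 0.284.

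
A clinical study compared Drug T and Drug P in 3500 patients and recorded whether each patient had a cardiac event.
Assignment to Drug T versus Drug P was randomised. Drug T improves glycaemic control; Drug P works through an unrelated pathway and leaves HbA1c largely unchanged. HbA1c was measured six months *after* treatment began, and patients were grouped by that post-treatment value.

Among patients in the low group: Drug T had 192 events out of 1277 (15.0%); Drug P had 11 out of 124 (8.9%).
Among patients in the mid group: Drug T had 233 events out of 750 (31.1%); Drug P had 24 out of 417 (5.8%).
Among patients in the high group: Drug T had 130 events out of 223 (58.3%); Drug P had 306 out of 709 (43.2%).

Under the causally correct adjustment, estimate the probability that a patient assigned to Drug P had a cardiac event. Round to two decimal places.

HbA1c is recorded after the drug and is itself shifted by it — it sits on the causal path from drug to outcome. Conditioning on a mediator would strip out part of the effect we want; the pooled comparison gives the total causal effect.
So P(outcome | do(Drug P)) is just the pooled rate for Drug P: 341/1250 = 0.273.

0.27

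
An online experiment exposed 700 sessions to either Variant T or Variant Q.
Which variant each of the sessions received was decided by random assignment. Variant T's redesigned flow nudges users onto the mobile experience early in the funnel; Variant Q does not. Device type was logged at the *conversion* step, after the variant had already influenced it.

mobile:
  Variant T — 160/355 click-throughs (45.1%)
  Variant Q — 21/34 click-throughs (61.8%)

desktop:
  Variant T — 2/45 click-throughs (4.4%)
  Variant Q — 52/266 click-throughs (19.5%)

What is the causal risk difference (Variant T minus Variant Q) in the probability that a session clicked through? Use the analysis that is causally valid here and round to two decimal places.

+0.16

Because the variant influences device type, device type is a post-treatment mediator, not a confounder. Stratifying on it would bias the estimate; the causal effect is the crude pooled difference.
The causal difference is the pooled difference: 0.405 − 0.243 = +0.162.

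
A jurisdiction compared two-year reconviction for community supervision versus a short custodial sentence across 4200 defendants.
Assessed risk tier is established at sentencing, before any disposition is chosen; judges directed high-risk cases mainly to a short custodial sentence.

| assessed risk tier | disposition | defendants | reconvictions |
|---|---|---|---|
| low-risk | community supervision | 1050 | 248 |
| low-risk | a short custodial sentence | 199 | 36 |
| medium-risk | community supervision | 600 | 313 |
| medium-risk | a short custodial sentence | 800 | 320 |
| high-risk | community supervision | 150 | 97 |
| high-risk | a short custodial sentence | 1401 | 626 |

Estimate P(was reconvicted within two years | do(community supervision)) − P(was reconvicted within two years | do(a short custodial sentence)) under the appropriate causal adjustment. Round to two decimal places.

Here assessed risk tier is a common cause — it drives both which disposition a case falls under and the outcome. The crude comparison mixes populations; the stratum-specific rates are the causally relevant ones.
Adjusting over the population distribution of assessed risk tier: 0.297·(0.236−0.181) + 0.333·(0.522−0.400) + 0.369·(0.647−0.447) = +0.131.

+0.13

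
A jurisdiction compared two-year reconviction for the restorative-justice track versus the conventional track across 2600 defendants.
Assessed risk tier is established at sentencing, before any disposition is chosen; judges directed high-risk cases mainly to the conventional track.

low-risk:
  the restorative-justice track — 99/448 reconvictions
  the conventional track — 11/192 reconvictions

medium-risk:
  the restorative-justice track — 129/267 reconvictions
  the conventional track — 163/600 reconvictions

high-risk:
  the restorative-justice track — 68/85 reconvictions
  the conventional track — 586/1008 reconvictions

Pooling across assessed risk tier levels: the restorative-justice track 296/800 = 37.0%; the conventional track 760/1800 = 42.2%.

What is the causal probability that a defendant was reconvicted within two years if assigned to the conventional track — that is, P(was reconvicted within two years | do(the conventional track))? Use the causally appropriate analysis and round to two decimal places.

Assessed risk tier differs across dispositions for reasons unrelated to any effect of the disposition itself, and it separately predicts the outcome — a classic confounder. We must compare within assessed risk tier levels.
Standardising the conventional track to the population assessed risk tier mix: 0.246·11/192 + 0.333·163/600 + 0.420·586/1008 = 0.349.

0.35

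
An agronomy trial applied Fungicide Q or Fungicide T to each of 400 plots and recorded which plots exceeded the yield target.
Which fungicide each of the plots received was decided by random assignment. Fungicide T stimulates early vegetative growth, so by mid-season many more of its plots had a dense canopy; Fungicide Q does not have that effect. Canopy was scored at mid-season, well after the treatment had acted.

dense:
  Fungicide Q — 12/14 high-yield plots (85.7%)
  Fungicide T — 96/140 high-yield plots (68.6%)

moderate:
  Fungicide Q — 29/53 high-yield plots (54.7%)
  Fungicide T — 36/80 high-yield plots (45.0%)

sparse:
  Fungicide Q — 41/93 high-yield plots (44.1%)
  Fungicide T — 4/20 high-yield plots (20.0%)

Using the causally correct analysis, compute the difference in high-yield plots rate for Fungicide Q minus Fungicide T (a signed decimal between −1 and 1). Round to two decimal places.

-0.05

Within every mid-season canopy level Fungicide Q has the higher rate, yet pooled Fungicide T does — Simpson's reversal.
Because the fungicide influences mid-season canopy, mid-season canopy is a post-treatment mediator, not a confounder. Stratifying on it would bias the estimate; the causal effect is the crude pooled difference.
The causal difference is the pooled difference: 0.512 − 0.567 = -0.054.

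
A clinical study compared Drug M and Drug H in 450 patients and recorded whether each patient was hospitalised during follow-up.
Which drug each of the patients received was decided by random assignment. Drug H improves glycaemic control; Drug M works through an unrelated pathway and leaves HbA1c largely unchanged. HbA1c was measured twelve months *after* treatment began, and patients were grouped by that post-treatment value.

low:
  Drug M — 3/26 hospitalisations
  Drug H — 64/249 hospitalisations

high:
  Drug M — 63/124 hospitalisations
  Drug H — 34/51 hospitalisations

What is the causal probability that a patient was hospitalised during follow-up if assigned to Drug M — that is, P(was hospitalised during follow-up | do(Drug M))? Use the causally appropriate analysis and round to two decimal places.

Stratifying would compare drugs among patients the drugs themselves sorted into HbA1c groups — a form of selection on an intermediate. The unconditioned pooled rates give the total causal effect.
So P(outcome | do(Drug M)) is just the pooled rate for Drug M: 66/150 = 0.440.

0.44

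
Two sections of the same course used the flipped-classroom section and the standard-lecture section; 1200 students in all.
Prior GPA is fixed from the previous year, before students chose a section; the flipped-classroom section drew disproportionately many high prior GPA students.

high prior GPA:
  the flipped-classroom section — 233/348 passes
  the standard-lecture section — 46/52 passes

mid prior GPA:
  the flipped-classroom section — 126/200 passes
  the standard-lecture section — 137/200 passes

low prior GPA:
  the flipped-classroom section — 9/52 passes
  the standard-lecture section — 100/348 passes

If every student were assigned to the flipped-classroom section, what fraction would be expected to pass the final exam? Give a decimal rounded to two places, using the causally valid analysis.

Nothing the teaching method does changes prior GPA band; the imbalance is an allocation artefact. With prior GPA band also predicting the outcome, the pooled figure is confounded, and the within-stratum comparison is the causal one.
Standardising the flipped-classroom section to the population prior GPA band mix: 0.333·233/348 + 0.333·126/200 + 0.333·9/52 = 0.491.

0.49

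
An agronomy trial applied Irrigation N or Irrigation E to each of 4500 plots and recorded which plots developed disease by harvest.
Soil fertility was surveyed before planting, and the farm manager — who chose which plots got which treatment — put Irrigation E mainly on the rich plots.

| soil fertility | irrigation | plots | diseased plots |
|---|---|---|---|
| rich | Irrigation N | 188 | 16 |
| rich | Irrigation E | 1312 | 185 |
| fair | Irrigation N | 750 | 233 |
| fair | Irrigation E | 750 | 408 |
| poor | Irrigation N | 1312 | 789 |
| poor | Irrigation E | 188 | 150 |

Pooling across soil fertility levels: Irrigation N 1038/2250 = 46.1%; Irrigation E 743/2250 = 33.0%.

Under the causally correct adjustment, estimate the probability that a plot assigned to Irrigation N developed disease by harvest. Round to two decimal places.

0.33

The stratified and pooled comparisons disagree (Irrigation N wins within each soil fertility; Irrigation E wins overall), so the answer turns on the causal role of soil fertility.
The imbalance in soil fertility arose from how plots were allocated, not from anything the irrigation did; and soil fertility independently affects the outcome. The pooled gap is confounded — condition on soil fertility.
Standardising Irrigation N to the population soil fertility mix: 0.333·16/188 + 0.333·233/750 + 0.333·789/1312 = 0.332.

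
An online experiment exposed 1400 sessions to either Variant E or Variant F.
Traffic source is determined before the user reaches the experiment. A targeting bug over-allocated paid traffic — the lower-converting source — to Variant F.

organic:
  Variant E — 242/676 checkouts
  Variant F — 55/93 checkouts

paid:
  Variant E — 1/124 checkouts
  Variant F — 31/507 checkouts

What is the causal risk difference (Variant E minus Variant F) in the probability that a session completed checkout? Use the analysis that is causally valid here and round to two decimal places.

The stratified and pooled comparisons disagree (Variant F wins within each traffic source; Variant E wins overall), so the answer turns on the causal role of traffic source.
Traffic source satisfies the back-door criterion: it is not a descendant of the variant, and it blocks the spurious path from variant to outcome. Adjusting for it (i.e., using the within-traffic source rates) gives the causal effect.
Adjusting over the population distribution of traffic source: 0.549·(0.358−0.591) + 0.451·(0.008−0.061) = -0.152.

-0.15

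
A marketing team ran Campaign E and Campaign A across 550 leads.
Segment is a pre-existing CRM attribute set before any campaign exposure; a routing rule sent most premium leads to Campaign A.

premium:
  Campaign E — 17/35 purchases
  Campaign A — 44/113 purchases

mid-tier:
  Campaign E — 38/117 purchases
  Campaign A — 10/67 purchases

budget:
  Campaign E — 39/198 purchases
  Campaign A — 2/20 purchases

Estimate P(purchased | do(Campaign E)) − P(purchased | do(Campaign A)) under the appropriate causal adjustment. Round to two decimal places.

+0.12

Customer segment satisfies the back-door criterion: it is not a descendant of the campaign, and it blocks the spurious path from campaign to outcome. Adjusting for it (i.e., using the within-customer segment rates) gives the causal effect.
Adjusting over the population distribution of customer segment: 0.269·(0.486−0.389) + 0.335·(0.325−0.149) + 0.396·(0.197−0.100) = +0.123.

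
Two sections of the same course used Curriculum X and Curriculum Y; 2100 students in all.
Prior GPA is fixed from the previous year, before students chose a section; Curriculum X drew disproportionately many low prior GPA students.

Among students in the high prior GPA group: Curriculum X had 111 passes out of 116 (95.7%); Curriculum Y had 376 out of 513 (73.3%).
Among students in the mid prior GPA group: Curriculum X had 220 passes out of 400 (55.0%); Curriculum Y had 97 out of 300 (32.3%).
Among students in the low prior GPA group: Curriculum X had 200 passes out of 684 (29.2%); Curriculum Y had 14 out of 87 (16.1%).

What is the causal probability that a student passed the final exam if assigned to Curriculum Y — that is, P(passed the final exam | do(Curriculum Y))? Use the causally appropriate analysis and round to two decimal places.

0.39

The imbalance in prior GPA band arose from how students were allocated, not from anything the teaching method did; and prior GPA band independently affects the outcome. The pooled gap is confounded — condition on prior GPA band.
Standardising Curriculum Y to the population prior GPA band mix: 0.300·376/513 + 0.333·97/300 + 0.367·14/87 = 0.386.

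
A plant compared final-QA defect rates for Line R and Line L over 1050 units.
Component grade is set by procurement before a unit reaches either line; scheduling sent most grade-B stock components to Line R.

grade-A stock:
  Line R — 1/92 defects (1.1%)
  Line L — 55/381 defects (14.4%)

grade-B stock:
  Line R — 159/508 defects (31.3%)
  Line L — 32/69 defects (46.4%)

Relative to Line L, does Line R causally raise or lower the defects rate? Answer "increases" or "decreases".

The component grade-specific comparison favours Line R throughout, but the pooled figures favour Line L. The question is whether to condition on component grade.
Component grade is set before the line has any effect — it is not caused by the line — and it independently drives the outcome. That makes it a confounder, so the causal comparison is within component grade levels.
Within each level — grade-A stock: 1.1% vs 14.4%; grade-B stock: 31.3% vs 46.4% — Line R is lower every time.

decreases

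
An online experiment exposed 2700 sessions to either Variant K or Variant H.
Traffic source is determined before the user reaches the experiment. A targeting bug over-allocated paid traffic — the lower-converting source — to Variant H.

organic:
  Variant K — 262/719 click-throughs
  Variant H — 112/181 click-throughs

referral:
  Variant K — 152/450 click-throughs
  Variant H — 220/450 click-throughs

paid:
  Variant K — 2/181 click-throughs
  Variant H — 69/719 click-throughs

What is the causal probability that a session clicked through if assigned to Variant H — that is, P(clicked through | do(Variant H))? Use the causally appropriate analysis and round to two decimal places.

0.40

The stratified and pooled comparisons disagree (Variant H wins within each traffic source; Variant K wins overall), so the answer turns on the causal role of traffic source.
Here traffic source is a common cause — it drives both which variant a case falls under and the outcome. The crude comparison mixes populations; the stratum-specific rates are the causally relevant ones.
Standardising Variant H to the population traffic source mix: 0.333·112/181 + 0.333·220/450 + 0.333·69/719 = 0.401.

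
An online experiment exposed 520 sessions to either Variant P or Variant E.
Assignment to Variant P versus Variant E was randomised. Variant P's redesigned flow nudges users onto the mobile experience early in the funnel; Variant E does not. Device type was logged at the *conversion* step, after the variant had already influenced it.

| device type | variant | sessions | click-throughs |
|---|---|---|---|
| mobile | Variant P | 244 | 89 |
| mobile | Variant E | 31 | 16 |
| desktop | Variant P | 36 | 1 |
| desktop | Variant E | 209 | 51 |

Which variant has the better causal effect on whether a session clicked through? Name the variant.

The device type-specific comparison favours Variant E throughout, but the pooled figures favour Variant P. The question is whether to condition on device type.
Device type is recorded after the variant and is itself shifted by it — it sits on the causal path from variant to outcome. Conditioning on a mediator would strip out part of the effect we want; the pooled comparison gives the total causal effect.
Pooled: Variant P 32.1% vs Variant E 27.9%; Variant P is higher overall.

Variant P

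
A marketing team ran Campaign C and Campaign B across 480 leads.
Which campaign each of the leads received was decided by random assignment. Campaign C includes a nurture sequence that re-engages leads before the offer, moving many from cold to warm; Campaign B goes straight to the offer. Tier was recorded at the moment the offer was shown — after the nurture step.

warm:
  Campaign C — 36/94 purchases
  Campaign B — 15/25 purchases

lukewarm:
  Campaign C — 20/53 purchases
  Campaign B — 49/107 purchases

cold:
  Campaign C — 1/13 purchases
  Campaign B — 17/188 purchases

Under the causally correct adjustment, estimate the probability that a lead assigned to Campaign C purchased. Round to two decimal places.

Within every engagement tier level Campaign B has the higher rate, yet pooled Campaign C does — Simpson's reversal.
Engagement tier here is a post-treatment variable shaped by the campaign; conditioning on it would introduce bias rather than remove it. The overall comparison is the causal one.
So P(outcome | do(Campaign C)) is just the pooled rate for Campaign C: 57/160 = 0.356.

0.36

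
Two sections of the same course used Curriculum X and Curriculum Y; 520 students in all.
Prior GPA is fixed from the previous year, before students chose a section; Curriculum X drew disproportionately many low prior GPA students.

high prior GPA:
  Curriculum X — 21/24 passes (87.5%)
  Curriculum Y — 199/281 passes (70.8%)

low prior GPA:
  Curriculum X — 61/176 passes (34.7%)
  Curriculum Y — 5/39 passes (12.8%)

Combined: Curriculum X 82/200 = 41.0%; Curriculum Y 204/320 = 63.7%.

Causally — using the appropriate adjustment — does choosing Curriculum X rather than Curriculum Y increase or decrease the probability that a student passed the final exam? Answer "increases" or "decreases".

increases

Prior GPA band satisfies the back-door criterion: it is not a descendant of the teaching method, and it blocks the spurious path from teaching method to outcome. Adjusting for it (i.e., using the within-prior GPA band rates) gives the causal effect.
Within each level — high prior GPA: 87.5% vs 70.8%; low prior GPA: 34.7% vs 12.8% — Curriculum X is higher every time.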